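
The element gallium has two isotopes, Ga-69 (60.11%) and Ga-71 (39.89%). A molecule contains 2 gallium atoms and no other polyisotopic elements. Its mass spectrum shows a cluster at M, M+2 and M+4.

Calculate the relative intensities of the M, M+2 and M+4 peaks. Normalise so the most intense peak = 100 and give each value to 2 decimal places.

75.34 : 100.00 : 33.18

Expanding (0.6011 + 0.3989)^2:
P(M) = 0.6011^2 = 0.361321
P(M+2) = 2 × 0.6011^1 × 0.3989^1 = 0.479558
P(M+4) = 0.3989^2 = 0.159121
The M+2 peak is largest (0.479558); scaling to 100 gives 75.34 : 100.00 : 33.18.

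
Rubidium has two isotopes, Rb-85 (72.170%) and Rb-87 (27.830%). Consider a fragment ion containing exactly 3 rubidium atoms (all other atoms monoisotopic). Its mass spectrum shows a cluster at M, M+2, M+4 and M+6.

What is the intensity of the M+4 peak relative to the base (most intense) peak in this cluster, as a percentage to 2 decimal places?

(0.72170 + 0.27830)^3 gives M 0.3759, M+2 0.4349, M+4 0.1677, M+6 0.0216; the largest is M+2.
P(M+2) = C(3,1) × 0.72170^2 × 0.27830^1 = 3 × 0.52085089 × 0.2783 = 0.434858 (base)
P(M+4) = C(3,2) × 0.72170^1 × 0.27830^2 = 3 × 0.7217 × 0.07745089 = 0.167689
Relative intensity = 0.167689 / 0.434858 × 100 = 38.56

38.56%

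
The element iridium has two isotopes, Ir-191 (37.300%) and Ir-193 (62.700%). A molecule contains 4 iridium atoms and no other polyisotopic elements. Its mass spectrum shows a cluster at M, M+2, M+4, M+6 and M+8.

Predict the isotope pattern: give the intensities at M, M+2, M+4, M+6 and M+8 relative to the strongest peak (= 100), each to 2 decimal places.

The 4 Ir atoms are independent, so intensities follow the terms of (0.37300 + 0.62700)^4.
P(M) = 0.37300^4 = 0.019357
P(M+2) = 4 × 0.37300^3 × 0.62700^1 = 0.130153
P(M+4) = 6 × 0.37300^2 × 0.62700^2 = 0.328174
P(M+6) = 4 × 0.37300^1 × 0.62700^3 = 0.367766
P(M+8) = 0.62700^4 = 0.154550
The M+6 peak is largest (0.367766); scaling to 100 gives 5.26 : 35.39 : 89.23 : 100.00 : 42.02.

5.26 : 35.39 : 89.23 : 100.00 : 42.02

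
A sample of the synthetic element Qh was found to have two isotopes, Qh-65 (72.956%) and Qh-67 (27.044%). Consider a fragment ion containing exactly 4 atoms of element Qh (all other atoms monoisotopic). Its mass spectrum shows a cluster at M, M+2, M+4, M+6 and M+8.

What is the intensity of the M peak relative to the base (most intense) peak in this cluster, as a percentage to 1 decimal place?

Binomial terms of (0.72956 + 0.27044)^4: M 0.2833, M+2 0.4201, M+4 0.2336, M+6 0.0577, M+8 0.0053 → M+2 is the base peak.
P(M+2) = C(4,1) × 0.72956^3 × 0.27044^1 = 4 × 0.388314 × 0.27044 = 0.420063 (base)
P(M) = C(4,0) × 0.72956^4 × 0.27044^0 = 1 × 0.28329836 × 1.0000 = 0.283298
Relative intensity = 0.283298 / 0.420063 × 100 = 67.4

67.4%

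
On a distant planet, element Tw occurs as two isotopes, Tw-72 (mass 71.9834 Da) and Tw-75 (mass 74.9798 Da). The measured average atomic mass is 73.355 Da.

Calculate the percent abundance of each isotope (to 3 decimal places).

Tw-72: 54.225%, Tw-75: 45.775%

Let x be the fractional abundance of Tw-72; then Tw-75 has abundance 1 − x.
71.9834·x + 74.9798·(1 − x) = 73.355
(71.9834 − 74.9798)·x = 73.355 − 74.9798
x = -1.6248 / -2.9964 = 0.54225 → 54.225% Tw-72, 45.775% Tw-75.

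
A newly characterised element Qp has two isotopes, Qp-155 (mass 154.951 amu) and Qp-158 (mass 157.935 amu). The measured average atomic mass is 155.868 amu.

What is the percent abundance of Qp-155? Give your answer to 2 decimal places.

Writing the weighted mean with unknown fraction x of Qp-155:
154.951·x + 157.935·(1 − x) = 155.868
(154.951 − 157.935)·x = 155.868 − 157.935
x = -2.067 / -2.984 = 0.69269 → 69.27% Qp-155, 30.73% Qp-158.

69.27%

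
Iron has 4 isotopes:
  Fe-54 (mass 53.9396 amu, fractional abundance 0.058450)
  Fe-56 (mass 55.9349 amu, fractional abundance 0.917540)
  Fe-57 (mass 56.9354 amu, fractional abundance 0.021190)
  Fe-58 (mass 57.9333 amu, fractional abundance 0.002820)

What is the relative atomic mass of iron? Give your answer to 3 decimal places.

55.845 amu

Average mass = Σ (abundance × isotope mass) = 0.058450 × 53.9396 + 0.917540 × 55.9349 + 0.021190 × 56.9354 + 0.002820 × 57.9333
= 3.15277 + 51.32251 + 1.20646 + 0.16337 = 55.84511 amu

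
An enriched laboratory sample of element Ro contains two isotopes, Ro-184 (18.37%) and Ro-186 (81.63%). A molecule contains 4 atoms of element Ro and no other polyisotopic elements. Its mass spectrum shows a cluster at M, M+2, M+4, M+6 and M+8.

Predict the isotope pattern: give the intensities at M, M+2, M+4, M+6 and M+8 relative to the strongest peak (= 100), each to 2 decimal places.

The 4 Ro atoms are independent, so intensities follow the terms of (0.1837 + 0.8163)^4.
P(M) = 0.1837^4 = 0.001139
P(M+2) = 4 × 0.1837^3 × 0.8163^1 = 0.020241
P(M+4) = 6 × 0.1837^2 × 0.8163^2 = 0.134918
P(M+6) = 4 × 0.1837^1 × 0.8163^3 = 0.399686
P(M+8) = 0.8163^4 = 0.444017
The M+8 peak is largest (0.444017); scaling to 100 gives 0.26 : 4.56 : 30.39 : 90.02 : 100.00.

0.26 : 4.56 : 30.39 : 90.02 : 100.00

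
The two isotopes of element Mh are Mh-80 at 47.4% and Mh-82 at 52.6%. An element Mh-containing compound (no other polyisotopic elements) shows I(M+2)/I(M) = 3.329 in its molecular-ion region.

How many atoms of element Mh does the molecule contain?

For n independent Mh atoms, I(M+2)/I(M) = n · (abundance Mh-82) / (abundance Mh-80) = n · 0.526/0.474.
n = 3.329 × 0.474/0.526 = 3.00 ≈ 3

3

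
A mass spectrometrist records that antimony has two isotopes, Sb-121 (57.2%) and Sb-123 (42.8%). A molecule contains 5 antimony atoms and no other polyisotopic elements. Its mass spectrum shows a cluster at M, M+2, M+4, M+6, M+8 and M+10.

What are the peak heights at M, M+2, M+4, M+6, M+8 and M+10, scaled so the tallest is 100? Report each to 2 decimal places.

17.86 : 66.82 : 100.00 : 74.83 : 27.99 : 4.19

The 5 Sb atoms are independent, so intensities follow the terms of (0.572 + 0.428)^5.
P(M) = 0.572^5 = 0.061232
P(M+2) = 5 × 0.572^4 × 0.428^1 = 0.229086
P(M+4) = 10 × 0.572^3 × 0.428^2 = 0.342827
P(M+6) = 10 × 0.572^2 × 0.428^3 = 0.256521
P(M+8) = 5 × 0.572^1 × 0.428^4 = 0.095971
P(M+10) = 0.428^5 = 0.014362
The M+4 peak is largest (0.342827); scaling to 100 gives 17.86 : 66.82 : 100.00 : 74.83 : 27.99 : 4.19.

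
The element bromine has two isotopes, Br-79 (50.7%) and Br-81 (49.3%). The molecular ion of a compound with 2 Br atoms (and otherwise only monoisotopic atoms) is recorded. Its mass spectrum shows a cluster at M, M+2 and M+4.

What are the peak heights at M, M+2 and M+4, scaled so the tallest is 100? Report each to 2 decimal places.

51.42 : 100.00 : 48.62

Expanding (0.507 + 0.493)^2:
P(M) = 0.507^2 = 0.257049
P(M+2) = 2 × 0.507^1 × 0.493^1 = 0.499902
P(M+4) = 0.493^2 = 0.243049
The M+2 peak is largest (0.499902); scaling to 100 gives 51.42 : 100.00 : 48.62.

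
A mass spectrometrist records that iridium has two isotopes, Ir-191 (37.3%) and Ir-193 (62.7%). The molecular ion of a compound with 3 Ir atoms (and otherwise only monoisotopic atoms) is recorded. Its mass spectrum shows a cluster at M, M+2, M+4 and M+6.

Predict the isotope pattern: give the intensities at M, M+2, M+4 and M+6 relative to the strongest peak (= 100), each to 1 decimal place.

The 3 Ir atoms are independent, so intensities follow the terms of (0.373 + 0.627)^3.
P(M) = 0.373^3 = 0.051895
P(M+2) = 3 × 0.373^2 × 0.627^1 = 0.261702
P(M+4) = 3 × 0.373^1 × 0.627^2 = 0.439911
P(M+6) = 0.627^3 = 0.246492
The M+4 peak is largest (0.439911); scaling to 100 gives 11.8 : 59.5 : 100.0 : 56.0.

11.8 : 59.5 : 100.0 : 56.0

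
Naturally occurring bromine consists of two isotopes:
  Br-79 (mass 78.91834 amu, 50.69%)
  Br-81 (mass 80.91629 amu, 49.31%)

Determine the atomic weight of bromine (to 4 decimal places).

Weight each isotope mass by its fractional abundance: 0.5069 × 78.91834 + 0.4931 × 80.91629
= 40.003707 + 39.899823 = 79.903530 amu

79.9035 amu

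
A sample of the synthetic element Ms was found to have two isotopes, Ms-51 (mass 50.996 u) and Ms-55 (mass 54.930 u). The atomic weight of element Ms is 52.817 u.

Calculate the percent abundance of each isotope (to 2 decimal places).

With x = fraction of Ms-51 (so Ms-55 is 1 − x):
50.996·x + 54.930·(1 − x) = 52.817
(50.996 − 54.930)·x = 52.817 − 54.930
x = -2.113 / -3.934 = 0.53711 → 53.71% Ms-51, 46.29% Ms-55.

Ms-51: 53.71%, Ms-55: 46.29%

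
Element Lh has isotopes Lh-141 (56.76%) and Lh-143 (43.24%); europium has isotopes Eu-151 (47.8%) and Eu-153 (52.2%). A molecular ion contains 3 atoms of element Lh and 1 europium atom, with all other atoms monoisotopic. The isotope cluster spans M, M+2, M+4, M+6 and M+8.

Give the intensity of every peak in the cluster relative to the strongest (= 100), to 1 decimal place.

Element Lh pattern (n=3): 0.18286356 : 0.41791861 : 0.31837211 : 0.08084572
Europium pattern (n=1): 0.4780 : 0.5220
Convolve the two distributions (both contribute in 2-u steps):
  M: 0.18286356×0.4780 = 0.087409
  M+2: 0.18286356×0.5220 + 0.41791861×0.4780 = 0.295220
  M+4: 0.41791861×0.5220 + 0.31837211×0.4780 = 0.370335
  M+6: 0.31837211×0.5220 + 0.08084572×0.4780 = 0.204834
  M+8: 0.08084572×0.5220 = 0.042201
Scale to base peak (0.370335) = 100: 23.6 : 79.7 : 100.0 : 55.3 : 11.4

23.6 : 79.7 : 100.0 : 55.3 : 11.4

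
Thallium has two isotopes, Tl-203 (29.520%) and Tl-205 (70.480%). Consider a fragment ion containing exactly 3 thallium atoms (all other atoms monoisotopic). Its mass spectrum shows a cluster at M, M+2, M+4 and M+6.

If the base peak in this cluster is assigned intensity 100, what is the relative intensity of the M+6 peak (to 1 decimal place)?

(0.29520 + 0.70480)^3 gives M 0.0257, M+2 0.1843, M+4 0.4399, M+6 0.3501; the largest is M+4.
P(M+4) = C(3,2) × 0.29520^1 × 0.70480^2 = 3 × 0.2952 × 0.49674304 = 0.439916 (base)
P(M+6) = C(3,3) × 0.29520^0 × 0.70480^3 = 1 × 1.0000 × 0.35010449 = 0.350104
Relative intensity = 0.350104 / 0.439916 × 100 = 79.6

79.6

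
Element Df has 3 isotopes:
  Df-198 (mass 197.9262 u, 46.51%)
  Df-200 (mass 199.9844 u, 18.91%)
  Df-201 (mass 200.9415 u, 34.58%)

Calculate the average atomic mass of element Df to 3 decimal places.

199.358 u

Ar = Σ fᵢ·mᵢ = 0.4651 × 197.9262 + 0.1891 × 199.9844 + 0.3458 × 200.9415
= 92.05548 + 37.81705 + 69.48557 = 199.35810 u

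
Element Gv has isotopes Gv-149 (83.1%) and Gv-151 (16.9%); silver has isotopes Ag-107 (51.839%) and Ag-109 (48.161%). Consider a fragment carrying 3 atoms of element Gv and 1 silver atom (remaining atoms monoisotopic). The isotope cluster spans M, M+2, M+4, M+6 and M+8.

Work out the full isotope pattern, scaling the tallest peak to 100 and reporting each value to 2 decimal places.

Element Gv pattern (n=3): 0.57385619 : 0.35011443 : 0.07120257 : 0.00482681
Silver pattern (n=1): 0.51839 : 0.48161
Convolve the two distributions (both contribute in 2-u steps):
  M: 0.57385619×0.51839 = 0.297481
  M+2: 0.57385619×0.48161 + 0.35011443×0.51839 = 0.457871
  M+4: 0.35011443×0.48161 + 0.07120257×0.51839 = 0.205529
  M+6: 0.07120257×0.48161 + 0.00482681×0.51839 = 0.036794
  M+8: 0.00482681×0.48161 = 0.002325
Scale to base peak (0.457871) = 100: 64.97 : 100.00 : 44.89 : 8.04 : 0.51

64.97 : 100.00 : 44.89 : 8.04 : 0.51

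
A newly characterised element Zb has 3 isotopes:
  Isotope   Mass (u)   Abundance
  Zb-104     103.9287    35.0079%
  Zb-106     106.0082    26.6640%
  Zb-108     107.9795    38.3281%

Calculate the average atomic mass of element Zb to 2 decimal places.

106.04 u

Average mass = Σ (abundance × isotope mass) = 0.350079 × 103.9287 + 0.266640 × 106.0082 + 0.383281 × 107.9795
= 36.38326 + 28.26603 + 41.38649 = 106.03578 u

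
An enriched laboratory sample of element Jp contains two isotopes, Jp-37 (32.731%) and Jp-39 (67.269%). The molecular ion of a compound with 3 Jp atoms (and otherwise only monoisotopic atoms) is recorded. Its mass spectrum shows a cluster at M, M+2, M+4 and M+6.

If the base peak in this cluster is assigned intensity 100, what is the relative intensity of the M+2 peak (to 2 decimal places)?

48.66

(0.32731 + 0.67269)^3 gives M 0.0351, M+2 0.2162, M+4 0.4443, M+6 0.3044; the largest is M+4.
P(M+4) = C(3,2) × 0.32731^1 × 0.67269^2 = 3 × 0.32731 × 0.45251184 = 0.444335 (base)
P(M+2) = C(3,1) × 0.32731^2 × 0.67269^1 = 3 × 0.10713184 × 0.67269 = 0.216200
Relative intensity = 0.216200 / 0.444335 × 100 = 48.66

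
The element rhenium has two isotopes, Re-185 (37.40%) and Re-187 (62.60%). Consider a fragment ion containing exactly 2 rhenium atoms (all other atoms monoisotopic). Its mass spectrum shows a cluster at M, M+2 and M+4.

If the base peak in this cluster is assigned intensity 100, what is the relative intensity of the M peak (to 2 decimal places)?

29.87

(0.3740 + 0.6260)^2 gives M 0.1399, M+2 0.4682, M+4 0.3919; the largest is M+2.
P(M+2) = C(2,1) × 0.3740^1 × 0.6260^1 = 2 × 0.3740 × 0.6260 = 0.468248 (base)
P(M) = C(2,0) × 0.3740^2 × 0.6260^0 = 1 × 0.139876 × 1.0000 = 0.139876
Relative intensity = 0.139876 / 0.468248 × 100 = 29.87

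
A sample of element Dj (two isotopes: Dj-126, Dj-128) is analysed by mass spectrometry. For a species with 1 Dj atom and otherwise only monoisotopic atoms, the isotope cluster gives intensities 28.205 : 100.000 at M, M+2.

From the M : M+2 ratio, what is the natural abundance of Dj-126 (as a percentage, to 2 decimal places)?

22.00%

Let p = fractional abundance of Dj-126. I(M+2)/I(M) = [C(1,1)·p^0·(1−p)] / p^1 = 1·(1−p)/p = 100.000/28.205 = 3.5455
(1−p)/p = 3.5455/1 = 3.5455  ⇒  p = 1/(1 + 3.5455) = 0.2200
Dj-126: 22.00%, Dj-128: 78.00%.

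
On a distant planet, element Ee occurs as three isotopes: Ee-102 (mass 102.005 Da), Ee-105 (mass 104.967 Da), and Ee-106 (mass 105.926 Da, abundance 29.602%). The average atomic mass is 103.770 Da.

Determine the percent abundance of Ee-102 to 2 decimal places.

The remaining 70.398% is split between Ee-102 (fraction x) and Ee-105 (fraction 0.70398 − x).
Substituting: 102.005x + 104.967(0.70398 − x) = 72.41378548
(102.005 − 104.967)x = -1.48088318  ⇒  x = 0.49996, y = 0.20402
Ee-102: 50.00%, Ee-105: 20.40%.

50.00%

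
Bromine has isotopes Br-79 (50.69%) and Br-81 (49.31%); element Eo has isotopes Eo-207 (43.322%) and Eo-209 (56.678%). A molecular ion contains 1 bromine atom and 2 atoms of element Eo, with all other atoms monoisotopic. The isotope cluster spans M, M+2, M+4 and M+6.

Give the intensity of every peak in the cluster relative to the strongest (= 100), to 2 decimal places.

Bromine pattern (n=1): 0.5069 : 0.4931
Element Eo pattern (n=2): 0.18767957 : 0.49108086 : 0.32123957
Convolve the two distributions (both contribute in 2-u steps):
  M: 0.5069×0.18767957 = 0.095135
  M+2: 0.5069×0.49108086 + 0.4931×0.18767957 = 0.341474
  M+4: 0.5069×0.32123957 + 0.4931×0.49108086 = 0.404988
  M+6: 0.4931×0.32123957 = 0.158403
Scale to base peak (0.404988) = 100: 23.49 : 84.32 : 100.00 : 39.11

23.49 : 84.32 : 100.00 : 39.11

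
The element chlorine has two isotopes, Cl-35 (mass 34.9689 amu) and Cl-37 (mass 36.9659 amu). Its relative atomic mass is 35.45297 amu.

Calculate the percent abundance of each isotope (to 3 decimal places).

Cl-35: 75.760%, Cl-37: 24.240%

Writing the weighted mean with unknown fraction x of Cl-35:
34.9689·x + 36.9659·(1 − x) = 35.45297
(34.9689 − 36.9659)·x = 35.45297 − 36.9659
x = -1.51293 / -1.9970 = 0.75760 → 75.760% Cl-35, 24.240% Cl-37.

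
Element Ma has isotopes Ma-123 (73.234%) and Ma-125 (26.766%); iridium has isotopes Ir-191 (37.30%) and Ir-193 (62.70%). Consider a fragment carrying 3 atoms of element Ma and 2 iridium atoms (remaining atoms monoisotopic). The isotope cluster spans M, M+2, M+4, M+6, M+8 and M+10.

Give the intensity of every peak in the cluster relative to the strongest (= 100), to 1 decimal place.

Element Ma pattern (n=3): 0.39276996 : 0.43065574 : 0.15739863 : 0.01917566
Iridium pattern (n=2): 0.139129 : 0.467742 : 0.393129
Convolve the two distributions (both contribute in 2-u steps):
  M: 0.39276996×0.139129 = 0.054646
  M+2: 0.39276996×0.467742 + 0.43065574×0.139129 = 0.243632
  M+4: 0.39276996×0.393129 + 0.43065574×0.467742 + 0.15739863×0.139129 = 0.377744
  M+6: 0.43065574×0.393129 + 0.15739863×0.467742 + 0.01917566×0.139129 = 0.245593
  M+8: 0.15739863×0.393129 + 0.01917566×0.467742 = 0.070847
  M+10: 0.01917566×0.393129 = 0.007539
Scale to base peak (0.377744) = 100: 14.5 : 64.5 : 100.0 : 65.0 : 18.8 : 2.0

14.5 : 64.5 : 100.0 : 65.0 : 18.8 : 2.0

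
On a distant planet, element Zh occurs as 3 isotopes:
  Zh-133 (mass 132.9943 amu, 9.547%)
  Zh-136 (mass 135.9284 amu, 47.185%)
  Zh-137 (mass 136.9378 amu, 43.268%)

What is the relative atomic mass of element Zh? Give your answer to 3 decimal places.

The abundance-weighted mean is 0.09547 × 132.9943 + 0.47185 × 135.9284 + 0.43268 × 136.9378
= 12.69697 + 64.13782 + 59.25025 = 136.08504 amu

136.085 amu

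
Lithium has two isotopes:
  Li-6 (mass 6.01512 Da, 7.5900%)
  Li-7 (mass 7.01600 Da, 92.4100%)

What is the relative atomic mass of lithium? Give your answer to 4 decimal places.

6.9400 Da

The abundance-weighted mean is 0.075900 × 6.01512 + 0.924100 × 7.01600
= 0.456548 + 6.483486 = 6.940034 Da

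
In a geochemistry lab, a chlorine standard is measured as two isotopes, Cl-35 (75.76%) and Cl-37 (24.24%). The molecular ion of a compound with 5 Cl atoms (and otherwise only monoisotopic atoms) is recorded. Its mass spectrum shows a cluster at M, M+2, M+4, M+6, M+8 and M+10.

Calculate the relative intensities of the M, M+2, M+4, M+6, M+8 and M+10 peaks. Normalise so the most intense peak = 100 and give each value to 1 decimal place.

62.5 : 100.0 : 64.0 : 20.5 : 3.3 : 0.2

Expanding (0.7576 + 0.2424)^5:
P(M) = 0.7576^5 = 0.249574
P(M+2) = 5 × 0.7576^4 × 0.2424^1 = 0.399266
P(M+4) = 10 × 0.7576^3 × 0.2424^2 = 0.255497
P(M+6) = 10 × 0.7576^2 × 0.2424^3 = 0.081748
P(M+8) = 5 × 0.7576^1 × 0.2424^4 = 0.013078
P(M+10) = 0.2424^5 = 0.000837
The M+2 peak is largest (0.399266); scaling to 100 gives 62.5 : 100.0 : 64.0 : 20.5 : 3.3 : 0.2.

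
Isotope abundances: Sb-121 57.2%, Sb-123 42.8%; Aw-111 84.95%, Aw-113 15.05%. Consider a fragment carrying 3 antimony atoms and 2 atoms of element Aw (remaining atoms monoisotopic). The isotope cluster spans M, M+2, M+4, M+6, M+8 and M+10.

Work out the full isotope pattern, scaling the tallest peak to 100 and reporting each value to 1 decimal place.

38.5 : 100.0 : 96.4 : 41.7 : 7.7 : 0.5

Antimony pattern (n=3): 0.18714925 : 0.42010426 : 0.31434374 : 0.07840275
Element Aw pattern (n=2): 0.72165025 : 0.2556995 : 0.02265025
Convolve the two distributions (both contribute in 2-u steps):
  M: 0.18714925×0.72165025 = 0.135056
  M+2: 0.18714925×0.2556995 + 0.42010426×0.72165025 = 0.351022
  M+4: 0.18714925×0.02265025 + 0.42010426×0.2556995 + 0.31434374×0.72165025 = 0.338506
  M+6: 0.42010426×0.02265025 + 0.31434374×0.2556995 + 0.07840275×0.72165025 = 0.146472
  M+8: 0.31434374×0.02265025 + 0.07840275×0.2556995 = 0.027168
  M+10: 0.07840275×0.02265025 = 0.001776
Scale to base peak (0.351022) = 100: 38.5 : 100.0 : 96.4 : 41.7 : 7.7 : 0.5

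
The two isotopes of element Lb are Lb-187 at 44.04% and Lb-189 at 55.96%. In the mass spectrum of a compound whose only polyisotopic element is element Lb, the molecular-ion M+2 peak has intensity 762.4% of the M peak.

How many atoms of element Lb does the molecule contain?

With n Lb atoms, P(M+2)/P(M) = C(n,1)·p^(n−1)q / p^n = n·q/p = n · 0.5596/0.4404.
n = 7.624 × 0.4404/0.5596 = 6.00 ≈ 6

6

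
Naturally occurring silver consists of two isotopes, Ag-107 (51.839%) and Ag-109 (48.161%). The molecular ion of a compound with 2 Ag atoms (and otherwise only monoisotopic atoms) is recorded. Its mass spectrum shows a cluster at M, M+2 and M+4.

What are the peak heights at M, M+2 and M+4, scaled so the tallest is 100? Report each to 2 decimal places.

53.82 : 100.00 : 46.45

Each Ag atom is independently Ag-107 (p = 0.51839) or Ag-109 (q = 0.48161); the cluster is the binomial expansion (p + q)^2.
P(M) = 0.51839^2 = 0.268728
P(M+2) = 2 × 0.51839^1 × 0.48161^1 = 0.499324
P(M+4) = 0.48161^2 = 0.231948
The M+2 peak is largest (0.499324); scaling to 100 gives 53.82 : 100.00 : 46.45.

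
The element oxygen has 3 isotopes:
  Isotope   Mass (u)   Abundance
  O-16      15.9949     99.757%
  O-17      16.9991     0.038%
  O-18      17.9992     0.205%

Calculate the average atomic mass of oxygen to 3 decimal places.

15.999 u

Weight each isotope mass by its fractional abundance: 0.99757 × 15.9949 + 0.00038 × 16.9991 + 0.00205 × 17.9992
= 15.95603 + 0.00646 + 0.03690 = 15.99939 u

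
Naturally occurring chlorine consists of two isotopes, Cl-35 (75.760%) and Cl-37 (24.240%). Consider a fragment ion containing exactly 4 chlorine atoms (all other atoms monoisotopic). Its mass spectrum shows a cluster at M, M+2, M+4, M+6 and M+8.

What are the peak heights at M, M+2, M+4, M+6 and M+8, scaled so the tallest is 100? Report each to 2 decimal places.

78.14 : 100.00 : 47.99 : 10.24 : 0.82

Each Cl atom is independently Cl-35 (p = 0.75760) or Cl-37 (q = 0.24240); the cluster is the binomial expansion (p + q)^4.
P(M) = 0.75760^4 = 0.329428
P(M+2) = 4 × 0.75760^3 × 0.24240^1 = 0.421612
P(M+4) = 6 × 0.75760^2 × 0.24240^2 = 0.202347
P(M+6) = 4 × 0.75760^1 × 0.24240^3 = 0.043162
P(M+8) = 0.24240^4 = 0.003452
The M+2 peak is largest (0.421612); scaling to 100 gives 78.14 : 100.00 : 47.99 : 10.24 : 0.82.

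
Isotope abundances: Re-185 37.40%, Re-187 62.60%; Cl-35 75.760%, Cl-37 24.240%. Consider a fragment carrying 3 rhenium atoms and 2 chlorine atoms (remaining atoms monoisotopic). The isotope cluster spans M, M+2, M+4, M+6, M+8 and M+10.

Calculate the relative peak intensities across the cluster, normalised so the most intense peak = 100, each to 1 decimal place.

Rhenium pattern (n=3): 0.05231362 : 0.26268713 : 0.43968487 : 0.24531438
Chlorine pattern (n=2): 0.57395776 : 0.36728448 : 0.05875776
Convolve the two distributions (both contribute in 2-u steps):
  M: 0.05231362×0.57395776 = 0.030026
  M+2: 0.05231362×0.36728448 + 0.26268713×0.57395776 = 0.169985
  M+4: 0.05231362×0.05875776 + 0.26268713×0.36728448 + 0.43968487×0.57395776 = 0.351915
  M+6: 0.26268713×0.05875776 + 0.43968487×0.36728448 + 0.24531438×0.57395776 = 0.317724
  M+8: 0.43968487×0.05875776 + 0.24531438×0.36728448 = 0.115935
  M+10: 0.24531438×0.05875776 = 0.014414
Scale to base peak (0.351915) = 100: 8.5 : 48.3 : 100.0 : 90.3 : 32.9 : 4.1

8.5 : 48.3 : 100.0 : 90.3 : 32.9 : 4.1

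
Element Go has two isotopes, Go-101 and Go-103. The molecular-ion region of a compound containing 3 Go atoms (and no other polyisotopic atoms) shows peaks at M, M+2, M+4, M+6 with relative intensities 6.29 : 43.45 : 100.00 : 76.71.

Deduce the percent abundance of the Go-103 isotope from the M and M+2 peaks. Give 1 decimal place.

Let p = fractional abundance of Go-101. I(M+2)/I(M) = [C(3,1)·p^2·(1−p)] / p^3 = 3·(1−p)/p = 43.45/6.29 = 6.9078
(1−p)/p = 6.9078/3 = 2.3026  ⇒  p = 1/(1 + 2.3026) = 0.3028
Go-101: 30.3%, Go-103: 69.7%.

69.7%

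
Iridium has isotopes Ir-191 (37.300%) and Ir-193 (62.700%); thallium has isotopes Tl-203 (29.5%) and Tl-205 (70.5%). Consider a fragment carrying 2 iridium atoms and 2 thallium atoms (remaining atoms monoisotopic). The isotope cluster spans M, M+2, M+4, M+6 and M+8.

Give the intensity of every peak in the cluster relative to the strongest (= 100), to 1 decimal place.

3.1 : 24.9 : 75.2 : 100.0 : 49.3

Iridium pattern (n=2): 0.139129 : 0.467742 : 0.393129
Thallium pattern (n=2): 0.087025 : 0.41595 : 0.497025
Convolve the two distributions (both contribute in 2-u steps):
  M: 0.139129×0.087025 = 0.012108
  M+2: 0.139129×0.41595 + 0.467742×0.087025 = 0.098576
  M+4: 0.139129×0.497025 + 0.467742×0.41595 + 0.393129×0.087025 = 0.297920
  M+6: 0.467742×0.497025 + 0.393129×0.41595 = 0.396001
  M+8: 0.393129×0.497025 = 0.195395
Scale to base peak (0.396001) = 100: 3.1 : 24.9 : 75.2 : 100.0 : 49.3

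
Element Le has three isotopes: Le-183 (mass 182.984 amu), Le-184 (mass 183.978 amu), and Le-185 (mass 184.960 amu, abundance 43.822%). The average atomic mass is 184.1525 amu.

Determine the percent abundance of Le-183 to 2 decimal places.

25.74%

Let x and y be the fractions of Le-183 and Le-184. Then x + y = 1 − 0.43822 = 0.56178 and 182.984x + 183.978y = 184.1525 − 0.43822×184.960 = 103.0993288.
Substituting: 182.984x + 183.978(0.56178 − x) = 103.0993288
(182.984 − 183.978)x = -0.25583204  ⇒  x = 0.25738, y = 0.30440
Le-183: 25.74%, Le-184: 30.44%.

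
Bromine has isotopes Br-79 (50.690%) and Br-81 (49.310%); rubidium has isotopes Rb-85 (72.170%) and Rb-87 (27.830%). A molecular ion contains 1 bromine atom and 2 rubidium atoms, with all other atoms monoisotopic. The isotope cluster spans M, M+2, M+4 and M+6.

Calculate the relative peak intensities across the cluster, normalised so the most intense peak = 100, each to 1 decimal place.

57.3 : 100.0 : 51.5 : 8.3

Bromine pattern (n=1): 0.5069 : 0.4931
Rubidium pattern (n=2): 0.52085089 : 0.40169822 : 0.07745089
Convolve the two distributions (both contribute in 2-u steps):
  M: 0.5069×0.52085089 = 0.264019
  M+2: 0.5069×0.40169822 + 0.4931×0.52085089 = 0.460452
  M+4: 0.5069×0.07745089 + 0.4931×0.40169822 = 0.237337
  M+6: 0.4931×0.07745089 = 0.038191
Scale to base peak (0.460452) = 100: 57.3 : 100.0 : 51.5 : 8.3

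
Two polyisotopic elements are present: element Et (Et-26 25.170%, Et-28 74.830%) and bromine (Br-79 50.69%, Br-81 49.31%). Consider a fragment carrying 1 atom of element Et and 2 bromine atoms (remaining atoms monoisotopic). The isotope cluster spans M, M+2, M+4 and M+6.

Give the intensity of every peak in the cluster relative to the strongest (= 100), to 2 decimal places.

14.86 : 73.08 : 100.00 : 41.80

Element Et pattern (n=1): 0.2517 : 0.7483
Bromine pattern (n=2): 0.25694761 : 0.49990478 : 0.24314761
Convolve the two distributions (both contribute in 2-u steps):
  M: 0.2517×0.25694761 = 0.064674
  M+2: 0.2517×0.49990478 + 0.7483×0.25694761 = 0.318100
  M+4: 0.2517×0.24314761 + 0.7483×0.49990478 = 0.435279
  M+6: 0.7483×0.24314761 = 0.181947
Scale to base peak (0.435279) = 100: 14.86 : 73.08 : 100.00 : 41.80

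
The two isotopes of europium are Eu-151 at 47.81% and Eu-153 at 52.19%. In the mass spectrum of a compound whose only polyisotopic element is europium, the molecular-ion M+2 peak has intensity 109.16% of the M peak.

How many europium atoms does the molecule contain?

The M+2/M ratio from n Eu atoms is n · q/p = n · 0.5219/0.4781.
n = 1.0916 × 0.4781/0.5219 = 1.00 ≈ 1

1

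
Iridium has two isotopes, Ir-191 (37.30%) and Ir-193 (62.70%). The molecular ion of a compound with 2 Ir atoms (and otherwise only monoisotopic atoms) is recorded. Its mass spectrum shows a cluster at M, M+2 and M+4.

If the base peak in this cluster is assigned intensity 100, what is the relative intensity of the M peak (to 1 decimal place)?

Binomial terms of (0.3730 + 0.6270)^2: M 0.1391, M+2 0.4677, M+4 0.3931 → M+2 is the base peak.
P(M+2) = C(2,1) × 0.3730^1 × 0.6270^1 = 2 × 0.3730 × 0.6270 = 0.467742 (base)
P(M) = C(2,0) × 0.3730^2 × 0.6270^0 = 1 × 0.139129 × 1.0000 = 0.139129
Relative intensity = 0.139129 / 0.467742 × 100 = 29.7

29.7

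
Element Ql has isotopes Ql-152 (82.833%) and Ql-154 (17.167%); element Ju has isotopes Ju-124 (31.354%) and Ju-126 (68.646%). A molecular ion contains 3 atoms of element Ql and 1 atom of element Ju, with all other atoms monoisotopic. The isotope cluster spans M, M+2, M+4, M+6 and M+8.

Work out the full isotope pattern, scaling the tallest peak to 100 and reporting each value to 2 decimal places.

Element Ql pattern (n=3): 0.56834255 : 0.35336411 : 0.07323412 : 0.00505922
Element Ju pattern (n=1): 0.31354 : 0.68646
Convolve the two distributions (both contribute in 2-u steps):
  M: 0.56834255×0.31354 = 0.178198
  M+2: 0.56834255×0.68646 + 0.35336411×0.31354 = 0.500938
  M+4: 0.35336411×0.68646 + 0.07323412×0.31354 = 0.265532
  M+6: 0.07323412×0.68646 + 0.00505922×0.31354 = 0.051859
  M+8: 0.00505922×0.68646 = 0.003473
Scale to base peak (0.500938) = 100: 35.57 : 100.00 : 53.01 : 10.35 : 0.69

35.57 : 100.00 : 53.01 : 10.35 : 0.69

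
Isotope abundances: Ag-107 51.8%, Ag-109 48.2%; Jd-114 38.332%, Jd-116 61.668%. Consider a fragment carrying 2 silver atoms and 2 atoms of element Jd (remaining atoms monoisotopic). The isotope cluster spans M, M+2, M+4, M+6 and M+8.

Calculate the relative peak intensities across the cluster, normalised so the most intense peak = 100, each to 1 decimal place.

10.6 : 53.8 : 100.0 : 80.5 : 23.7

Silver pattern (n=2): 0.268324 : 0.499352 : 0.232324
Element Jd pattern (n=2): 0.14693422 : 0.47277156 : 0.38029422
Convolve the two distributions (both contribute in 2-u steps):
  M: 0.268324×0.14693422 = 0.039426
  M+2: 0.268324×0.47277156 + 0.499352×0.14693422 = 0.200228
  M+4: 0.268324×0.38029422 + 0.499352×0.47277156 + 0.232324×0.14693422 = 0.372258
  M+6: 0.499352×0.38029422 + 0.232324×0.47277156 = 0.299737
  M+8: 0.232324×0.38029422 = 0.088351
Scale to base peak (0.372258) = 100: 10.6 : 53.8 : 100.0 : 80.5 : 23.7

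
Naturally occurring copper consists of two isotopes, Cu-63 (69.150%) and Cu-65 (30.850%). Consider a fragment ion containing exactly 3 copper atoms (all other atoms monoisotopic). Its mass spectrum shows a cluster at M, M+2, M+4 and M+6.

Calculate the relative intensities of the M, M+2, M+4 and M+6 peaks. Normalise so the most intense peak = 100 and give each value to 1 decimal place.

The 3 Cu atoms are independent, so intensities follow the terms of (0.69150 + 0.30850)^3.
P(M) = 0.69150^3 = 0.330656
P(M+2) = 3 × 0.69150^2 × 0.30850^1 = 0.442548
P(M+4) = 3 × 0.69150^1 × 0.30850^2 = 0.197435
P(M+6) = 0.30850^3 = 0.029361
The M+2 peak is largest (0.442548); scaling to 100 gives 74.7 : 100.0 : 44.6 : 6.6.

74.7 : 100.0 : 44.6 : 6.6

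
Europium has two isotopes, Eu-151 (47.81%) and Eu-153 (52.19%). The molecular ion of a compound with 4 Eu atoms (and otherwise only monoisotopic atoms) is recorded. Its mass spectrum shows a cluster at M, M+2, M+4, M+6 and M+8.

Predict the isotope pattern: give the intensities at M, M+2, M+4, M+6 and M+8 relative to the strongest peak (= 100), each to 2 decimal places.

13.99 : 61.07 : 100.00 : 72.77 : 19.86

Each Eu atom is independently Eu-151 (p = 0.4781) or Eu-153 (q = 0.5219); the cluster is the binomial expansion (p + q)^4.
P(M) = 0.4781^4 = 0.052249
P(M+2) = 4 × 0.4781^3 × 0.5219^1 = 0.228141
P(M+4) = 6 × 0.4781^2 × 0.5219^2 = 0.373563
P(M+6) = 4 × 0.4781^1 × 0.5219^3 = 0.271857
P(M+8) = 0.5219^4 = 0.074191
The M+4 peak is largest (0.373563); scaling to 100 gives 13.99 : 61.07 : 100.00 : 72.77 : 19.86.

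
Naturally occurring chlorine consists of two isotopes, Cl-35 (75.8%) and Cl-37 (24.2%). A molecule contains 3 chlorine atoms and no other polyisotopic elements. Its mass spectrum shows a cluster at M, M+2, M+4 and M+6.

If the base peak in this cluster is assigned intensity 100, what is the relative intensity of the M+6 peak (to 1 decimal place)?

Binomial terms of (0.758 + 0.242)^3: M 0.4355, M+2 0.4171, M+4 0.1332, M+6 0.0142 → M is the base peak.
P(M) = C(3,0) × 0.758^3 × 0.242^0 = 1 × 0.43551951 × 1.0000 = 0.435520 (base)
P(M+6) = C(3,3) × 0.758^0 × 0.242^3 = 1 × 1.0000 × 0.01417249 = 0.014172
Relative intensity = 0.014172 / 0.435520 × 100 = 3.3

3.3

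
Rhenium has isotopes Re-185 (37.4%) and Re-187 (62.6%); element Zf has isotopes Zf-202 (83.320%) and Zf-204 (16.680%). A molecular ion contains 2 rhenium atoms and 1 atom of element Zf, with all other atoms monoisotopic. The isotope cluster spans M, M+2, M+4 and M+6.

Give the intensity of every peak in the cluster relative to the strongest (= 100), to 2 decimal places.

Rhenium pattern (n=2): 0.139876 : 0.468248 : 0.391876
Element Zf pattern (n=1): 0.8332 : 0.1668
Convolve the two distributions (both contribute in 2-u steps):
  M: 0.139876×0.8332 = 0.116545
  M+2: 0.139876×0.1668 + 0.468248×0.8332 = 0.413476
  M+4: 0.468248×0.1668 + 0.391876×0.8332 = 0.404615
  M+6: 0.391876×0.1668 = 0.065365
Scale to base peak (0.413476) = 100: 28.19 : 100.00 : 97.86 : 15.81

28.19 : 100.00 : 97.86 : 15.81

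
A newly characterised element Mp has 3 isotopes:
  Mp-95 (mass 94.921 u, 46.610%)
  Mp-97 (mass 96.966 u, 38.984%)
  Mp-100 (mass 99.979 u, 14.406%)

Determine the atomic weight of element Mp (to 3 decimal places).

The abundance-weighted mean is 0.46610 × 94.921 + 0.38984 × 96.966 + 0.14406 × 99.979
= 44.2427 + 37.8012 + 14.4030 = 96.4469 u

96.447 u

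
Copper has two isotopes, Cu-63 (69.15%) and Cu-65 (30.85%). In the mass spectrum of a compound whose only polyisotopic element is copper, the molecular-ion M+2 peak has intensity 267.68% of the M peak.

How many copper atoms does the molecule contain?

With n Cu atoms, P(M+2)/P(M) = C(n,1)·p^(n−1)q / p^n = n·q/p = n · 0.3085/0.6915.
n = 2.6768 × 0.6915/0.3085 = 6.00 ≈ 6

6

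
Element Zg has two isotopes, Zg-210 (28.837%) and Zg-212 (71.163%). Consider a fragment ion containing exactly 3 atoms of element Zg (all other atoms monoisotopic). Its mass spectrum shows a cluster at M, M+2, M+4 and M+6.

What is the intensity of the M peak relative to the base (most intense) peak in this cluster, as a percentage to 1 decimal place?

5.5%

(0.28837 + 0.71163)^3 gives M 0.0240, M+2 0.1775, M+4 0.4381, M+6 0.3604; the largest is M+4.
P(M+4) = C(3,2) × 0.28837^1 × 0.71163^2 = 3 × 0.28837 × 0.50641726 = 0.438107 (base)
P(M) = C(3,0) × 0.28837^3 × 0.71163^0 = 1 × 0.02398006 × 1.0000 = 0.023980
Relative intensity = 0.023980 / 0.438107 × 100 = 5.5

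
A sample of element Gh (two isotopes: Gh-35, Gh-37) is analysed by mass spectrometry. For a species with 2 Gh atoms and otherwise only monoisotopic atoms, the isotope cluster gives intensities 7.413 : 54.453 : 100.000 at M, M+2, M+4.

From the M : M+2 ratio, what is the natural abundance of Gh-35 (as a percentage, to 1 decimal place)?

Let p = fractional abundance of Gh-35. I(M+2)/I(M) = [C(2,1)·p^1·(1−p)] / p^2 = 2·(1−p)/p = 54.453/7.413 = 7.3456
(1−p)/p = 7.3456/2 = 3.6728  ⇒  p = 1/(1 + 3.6728) = 0.2140
Gh-35: 21.4%, Gh-37: 78.6%.

21.4%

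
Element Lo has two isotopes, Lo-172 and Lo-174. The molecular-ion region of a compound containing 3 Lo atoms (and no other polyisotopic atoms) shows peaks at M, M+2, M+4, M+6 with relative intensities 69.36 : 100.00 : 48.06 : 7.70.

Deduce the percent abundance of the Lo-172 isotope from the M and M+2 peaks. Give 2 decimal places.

67.54%

If p is the fraction of Lo that is Lo-172, then I(M+2)/I(M) = [C(3,1)·p^2·(1−p)] / p^3 = 3·(1−p)/p = 100.00/69.36 = 1.4418
(1−p)/p = 1.4418/3 = 0.4806  ⇒  p = 1/(1 + 0.4806) = 0.6754
Lo-172: 67.54%, Lo-174: 32.46%.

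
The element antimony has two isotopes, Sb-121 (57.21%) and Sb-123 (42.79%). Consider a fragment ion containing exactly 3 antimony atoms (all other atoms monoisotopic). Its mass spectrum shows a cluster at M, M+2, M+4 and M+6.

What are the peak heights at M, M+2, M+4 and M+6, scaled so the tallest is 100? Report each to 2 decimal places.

44.57 : 100.00 : 74.79 : 18.65

Expanding (0.5721 + 0.4279)^3:
P(M) = 0.5721^3 = 0.187247
P(M+2) = 3 × 0.5721^2 × 0.4279^1 = 0.420153
P(M+4) = 3 × 0.5721^1 × 0.4279^2 = 0.314252
P(M+6) = 0.4279^3 = 0.078348
The M+2 peak is largest (0.420153); scaling to 100 gives 44.57 : 100.00 : 74.79 : 18.65.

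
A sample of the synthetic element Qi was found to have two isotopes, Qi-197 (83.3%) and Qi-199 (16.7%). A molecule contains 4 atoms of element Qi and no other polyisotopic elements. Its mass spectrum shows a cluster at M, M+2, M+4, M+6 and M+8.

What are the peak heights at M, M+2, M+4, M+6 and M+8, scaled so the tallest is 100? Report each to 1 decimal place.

100.0 : 80.2 : 24.1 : 3.2 : 0.2

The 4 Qi atoms are independent, so intensities follow the terms of (0.833 + 0.167)^4.
P(M) = 0.833^4 = 0.481482
P(M+2) = 4 × 0.833^3 × 0.167^1 = 0.386110
P(M+4) = 6 × 0.833^2 × 0.167^2 = 0.116111
P(M+6) = 4 × 0.833^1 × 0.167^3 = 0.015519
P(M+8) = 0.167^4 = 0.000778
The M peak is largest (0.481482); scaling to 100 gives 100.0 : 80.2 : 24.1 : 3.2 : 0.2.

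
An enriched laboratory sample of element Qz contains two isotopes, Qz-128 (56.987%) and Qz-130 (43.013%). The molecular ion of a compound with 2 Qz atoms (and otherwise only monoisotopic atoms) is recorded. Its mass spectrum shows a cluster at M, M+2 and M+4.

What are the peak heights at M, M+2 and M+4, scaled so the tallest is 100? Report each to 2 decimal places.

66.24 : 100.00 : 37.74

Each Qz atom is independently Qz-128 (p = 0.56987) or Qz-130 (q = 0.43013); the cluster is the binomial expansion (p + q)^2.
P(M) = 0.56987^2 = 0.324752
P(M+2) = 2 × 0.56987^1 × 0.43013^1 = 0.490236
P(M+4) = 0.43013^2 = 0.185012
The M+2 peak is largest (0.490236); scaling to 100 gives 66.24 : 100.00 : 37.74.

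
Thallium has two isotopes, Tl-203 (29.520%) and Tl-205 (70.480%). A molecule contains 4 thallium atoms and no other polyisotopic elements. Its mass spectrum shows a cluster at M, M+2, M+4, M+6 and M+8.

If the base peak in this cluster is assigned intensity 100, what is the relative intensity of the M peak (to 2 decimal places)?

(0.29520 + 0.70480)^4 gives M 0.0076, M+2 0.0725, M+4 0.2597, M+6 0.4134, M+8 0.2468; the largest is M+6.
P(M+6) = C(4,3) × 0.29520^1 × 0.70480^3 = 4 × 0.2952 × 0.35010449 = 0.413403 (base)
P(M) = C(4,0) × 0.29520^4 × 0.70480^0 = 1 × 0.00759391 × 1.0000 = 0.007594
Relative intensity = 0.007594 / 0.413403 × 100 = 1.84

1.84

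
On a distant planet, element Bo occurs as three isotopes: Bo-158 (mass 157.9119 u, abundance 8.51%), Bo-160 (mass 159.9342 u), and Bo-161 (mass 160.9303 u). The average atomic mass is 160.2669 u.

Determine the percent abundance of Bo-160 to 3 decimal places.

The remaining 91.49% is split between Bo-160 (fraction x) and Bo-161 (fraction 0.9149 − x).
Substituting: 159.9342x + 160.9303(0.9149 − x) = 146.82859731
(159.9342 − 160.9303)x = -0.40653416  ⇒  x = 0.40813, y = 0.50677
Bo-160: 40.813%, Bo-161: 50.677%.

40.813%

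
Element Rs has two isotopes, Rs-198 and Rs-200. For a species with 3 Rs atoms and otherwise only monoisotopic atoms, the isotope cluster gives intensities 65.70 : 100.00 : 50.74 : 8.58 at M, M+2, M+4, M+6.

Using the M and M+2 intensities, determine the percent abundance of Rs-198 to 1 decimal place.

66.3%

Let p = fractional abundance of Rs-198. I(M+2)/I(M) = [C(3,1)·p^2·(1−p)] / p^3 = 3·(1−p)/p = 100.00/65.70 = 1.5221
(1−p)/p = 1.5221/3 = 0.5074  ⇒  p = 1/(1 + 0.5074) = 0.6634
Rs-198: 66.3%, Rs-200: 33.7%.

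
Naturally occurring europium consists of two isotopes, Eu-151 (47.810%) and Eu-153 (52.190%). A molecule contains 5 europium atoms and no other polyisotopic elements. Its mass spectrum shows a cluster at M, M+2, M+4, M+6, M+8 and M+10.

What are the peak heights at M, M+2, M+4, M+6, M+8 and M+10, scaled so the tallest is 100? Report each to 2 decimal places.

7.69 : 41.96 : 91.61 : 100.00 : 54.58 : 11.92

The 5 Eu atoms are independent, so intensities follow the terms of (0.47810 + 0.52190)^5.
P(M) = 0.47810^5 = 0.024980
P(M+2) = 5 × 0.47810^4 × 0.52190^1 = 0.136343
P(M+4) = 10 × 0.47810^3 × 0.52190^2 = 0.297667
P(M+6) = 10 × 0.47810^2 × 0.52190^3 = 0.324937
P(M+8) = 5 × 0.47810^1 × 0.52190^4 = 0.177353
P(M+10) = 0.52190^5 = 0.038720
The M+6 peak is largest (0.324937); scaling to 100 gives 7.69 : 41.96 : 91.61 : 100.00 : 54.58 : 11.92.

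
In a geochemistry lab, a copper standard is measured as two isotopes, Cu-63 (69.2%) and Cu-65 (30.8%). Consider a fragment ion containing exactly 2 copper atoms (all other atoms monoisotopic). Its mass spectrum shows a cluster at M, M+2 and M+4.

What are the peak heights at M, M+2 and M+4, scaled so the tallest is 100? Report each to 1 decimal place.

100.0 : 89.0 : 19.8

Expanding (0.692 + 0.308)^2:
P(M) = 0.692^2 = 0.478864
P(M+2) = 2 × 0.692^1 × 0.308^1 = 0.426272
P(M+4) = 0.308^2 = 0.094864
The M peak is largest (0.478864); scaling to 100 gives 100.0 : 89.0 : 19.8.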